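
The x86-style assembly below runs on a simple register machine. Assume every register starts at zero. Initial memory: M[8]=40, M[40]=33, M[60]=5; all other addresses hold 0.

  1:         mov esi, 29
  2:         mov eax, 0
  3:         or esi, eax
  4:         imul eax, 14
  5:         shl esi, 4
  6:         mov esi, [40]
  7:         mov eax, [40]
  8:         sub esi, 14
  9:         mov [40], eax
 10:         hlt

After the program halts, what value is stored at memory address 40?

33

esi=29
eax=0
esi=29|0=29
eax=0*14=0
esi=29<<4=464
esi=M[40]=33
eax=M[40]=33
esi=33-14=19
mov [40], eax → M[40]=33
halt.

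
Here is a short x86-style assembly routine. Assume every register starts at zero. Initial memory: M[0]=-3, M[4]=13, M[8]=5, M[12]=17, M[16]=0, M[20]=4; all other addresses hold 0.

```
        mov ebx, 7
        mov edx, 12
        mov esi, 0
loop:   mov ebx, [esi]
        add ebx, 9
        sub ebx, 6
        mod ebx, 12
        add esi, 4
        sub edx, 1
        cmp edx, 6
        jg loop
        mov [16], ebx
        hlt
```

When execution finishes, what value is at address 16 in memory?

7

after mov ebx, 7: ebx=7
after mov edx, 12: edx=12
after mov esi, 0: esi=0
after mov ebx, [esi]: ebx=M[0]=-3
after add ebx, 9: ebx=(-3)+9=6
after sub ebx, 6: ebx=6-6=0
after mod ebx, 12: ebx=0%12=0
after add esi, 4: esi=0+4=4
after sub edx, 1: edx=12-1=11
cmp edx, 6  (cmp 11,6)
jg loop: taken
after mov ebx, [esi]: ebx=M[4]=13
after add ebx, 9: ebx=13+9=22
after sub ebx, 6: ebx=22-6=16
after mod ebx, 12: ebx=16%12=4
after add esi, 4: esi=4+4=8
after sub edx, 1: edx=11-1=10
cmp edx, 6  (cmp 10,6)
jg loop: taken
after mov ebx, [esi]: ebx=M[8]=5
after add ebx, 9: ebx=5+9=14
after sub ebx, 6: ebx=14-6=8
after mod ebx, 12: ebx=8%12=8
after add esi, 4: esi=8+4=12
after sub edx, 1: edx=10-1=9
cmp edx, 6  (cmp 9,6)
jg loop: taken
after mov ebx, [esi]: ebx=M[12]=17
after add ebx, 9: ebx=17+9=26
after sub ebx, 6: ebx=26-6=20
after mod ebx, 12: ebx=20%12=8
after add esi, 4: esi=12+4=16
after sub edx, 1: edx=9-1=8
cmp edx, 6  (cmp 8,6)
jg loop: taken
after mov ebx, [esi]: ebx=M[16]=0
after add ebx, 9: ebx=0+9=9
after sub ebx, 6: ebx=9-6=3
after mod ebx, 12: ebx=3%12=3
after add esi, 4: esi=16+4=20
after sub edx, 1: edx=8-1=7
cmp edx, 6  (cmp 7,6)
jg loop: taken
after mov ebx, [esi]: ebx=M[20]=4
after add ebx, 9: ebx=4+9=13
after sub ebx, 6: ebx=13-6=7
after mod ebx, 12: ebx=7%12=7
after add esi, 4: esi=20+4=24
after sub edx, 1: edx=7-1=6
cmp edx, 6  (cmp 6,6)
jg loop: not taken
mov [16], ebx → M[16]=7
halt.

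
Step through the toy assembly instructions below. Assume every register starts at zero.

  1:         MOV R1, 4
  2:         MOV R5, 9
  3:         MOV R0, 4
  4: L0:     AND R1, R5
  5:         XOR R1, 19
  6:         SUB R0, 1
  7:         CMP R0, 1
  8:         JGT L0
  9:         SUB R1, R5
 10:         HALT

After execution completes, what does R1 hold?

10

MOV R1, 4 → R1=4
MOV R5, 9 → R5=9
MOV R0, 4 → R0=4
AND R1, R5 → R1=4&9=0
XOR R1, 19 → R1=0^19=19
SUB R0, 1 → R0=4-1=3
CMP R0, 1  (cmp 3,1)
JGT L0: taken
AND R1, R5 → R1=19&9=1
XOR R1, 19 → R1=1^19=18
SUB R0, 1 → R0=3-1=2
CMP R0, 1  (cmp 2,1)
JGT L0: taken
AND R1, R5 → R1=18&9=0
XOR R1, 19 → R1=0^19=19
SUB R0, 1 → R0=2-1=1
CMP R0, 1  (cmp 1,1)
JGT L0: not taken
SUB R1, R5 → R1=19-9=10
halt.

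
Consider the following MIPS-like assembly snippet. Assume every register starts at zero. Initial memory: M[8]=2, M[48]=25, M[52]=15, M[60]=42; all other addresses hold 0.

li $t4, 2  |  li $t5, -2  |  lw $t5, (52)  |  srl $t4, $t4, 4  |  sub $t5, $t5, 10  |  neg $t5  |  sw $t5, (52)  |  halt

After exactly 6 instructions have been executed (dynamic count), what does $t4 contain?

0

li $t4, 2 → $t4=2
li $t5, -2 → $t5=-2
lw $t5, (52) → $t5=M[52]=15
srl $t4, $t4, 4 → $t4=2>>4=0
sub $t5, $t5, 10 → $t5=15-10=5
neg $t5 → $t5=-(5)=-5
After step 6: $t4 = 0.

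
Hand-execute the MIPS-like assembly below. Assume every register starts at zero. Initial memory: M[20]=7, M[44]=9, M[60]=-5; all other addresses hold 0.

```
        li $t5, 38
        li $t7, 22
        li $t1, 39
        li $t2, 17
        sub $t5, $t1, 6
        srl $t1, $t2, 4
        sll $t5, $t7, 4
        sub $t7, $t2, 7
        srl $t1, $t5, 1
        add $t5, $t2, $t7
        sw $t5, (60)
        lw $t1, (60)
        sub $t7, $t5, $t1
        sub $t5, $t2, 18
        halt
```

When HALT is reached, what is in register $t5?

after li $t5, 38: $t5=38
after li $t7, 22: $t7=22
after li $t1, 39: $t1=39
after li $t2, 17: $t2=17
after sub $t5, $t1, 6: $t5=39-6=33
after srl $t1, $t2, 4: $t1=17>>4=1
after sll $t5, $t7, 4: $t5=22<<4=352
after sub $t7, $t2, 7: $t7=17-7=10
after srl $t1, $t5, 1: $t1=352>>1=176
after add $t5, $t2, $t7: $t5=17+10=27
sw $t5, (60) → M[60]=27
after lw $t1, (60): $t1=M[60]=27
after sub $t7, $t5, $t1: $t7=27-27=0
after sub $t5, $t2, 18: $t5=17-18=-1
halt.

-1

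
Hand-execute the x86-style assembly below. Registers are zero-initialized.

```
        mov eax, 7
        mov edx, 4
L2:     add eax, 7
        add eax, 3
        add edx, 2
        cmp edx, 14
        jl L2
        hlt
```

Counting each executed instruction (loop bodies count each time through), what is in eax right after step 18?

after mov eax, 7: eax=7
after mov edx, 4: edx=4
after add eax, 7: eax=7+7=14
after add eax, 3: eax=14+3=17
after add edx, 2: edx=4+2=6
cmp edx, 14  (cmp 6,14)
jl L2: taken
after add eax, 7: eax=17+7=24
after add eax, 3: eax=24+3=27
after add edx, 2: edx=6+2=8
cmp edx, 14  (cmp 8,14)
jl L2: taken
after add eax, 7: eax=27+7=34
after add eax, 3: eax=34+3=37
after add edx, 2: edx=8+2=10
cmp edx, 14  (cmp 10,14)
jl L2: taken
after add eax, 7: eax=37+7=44
After step 18: eax = 44.

44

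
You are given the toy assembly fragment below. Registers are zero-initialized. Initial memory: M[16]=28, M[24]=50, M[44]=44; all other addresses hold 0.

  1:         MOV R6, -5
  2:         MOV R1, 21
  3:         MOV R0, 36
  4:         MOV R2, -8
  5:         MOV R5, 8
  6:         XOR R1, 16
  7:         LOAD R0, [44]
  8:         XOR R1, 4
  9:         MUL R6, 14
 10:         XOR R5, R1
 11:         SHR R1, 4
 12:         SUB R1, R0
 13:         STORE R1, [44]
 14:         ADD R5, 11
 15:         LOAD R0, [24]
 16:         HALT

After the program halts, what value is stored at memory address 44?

R6=-5
R1=21
R0=36
R2=-8
R5=8
R1=21^16=5
R0=M[44]=44
R1=5^4=1
R6=(-5)*14=-70
R5=8^1=9
R1=1>>4=0
R1=0-44=-44
STORE R1, [44] → M[44]=-44
R5=9+11=20
R0=M[24]=50
halt.

-44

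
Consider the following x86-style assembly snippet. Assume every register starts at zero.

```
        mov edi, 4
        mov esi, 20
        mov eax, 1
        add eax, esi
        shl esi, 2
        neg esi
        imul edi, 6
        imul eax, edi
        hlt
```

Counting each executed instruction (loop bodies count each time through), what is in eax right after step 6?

21

edi=4
esi=20
eax=1
eax=1+20=21
esi=20<<2=80
esi=-(80)=-80
After step 6: eax = 21.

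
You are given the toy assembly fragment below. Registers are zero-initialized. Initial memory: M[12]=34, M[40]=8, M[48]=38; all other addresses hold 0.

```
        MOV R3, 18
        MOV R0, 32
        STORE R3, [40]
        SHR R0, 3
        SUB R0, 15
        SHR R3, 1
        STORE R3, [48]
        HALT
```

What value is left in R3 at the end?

MOV R3, 18 → R3=18
MOV R0, 32 → R0=32
STORE R3, [40] → M[40]=18
SHR R0, 3 → R0=32>>3=4
SUB R0, 15 → R0=4-15=-11
SHR R3, 1 → R3=18>>1=9
STORE R3, [48] → M[48]=9
halt.

9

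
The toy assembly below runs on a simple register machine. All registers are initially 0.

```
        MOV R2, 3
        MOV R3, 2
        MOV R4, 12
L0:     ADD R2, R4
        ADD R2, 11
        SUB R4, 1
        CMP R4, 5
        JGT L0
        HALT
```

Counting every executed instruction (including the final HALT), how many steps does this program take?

after MOV R2, 3: R2=3
after MOV R3, 2: R3=2
after MOV R4, 12: R4=12
after ADD R2, R4: R2=3+12=15
after ADD R2, 11: R2=15+11=26
after SUB R4, 1: R4=12-1=11
CMP R4, 5  (cmp 11,5)
JGT L0: taken
after ADD R2, R4: R2=26+11=37
after ADD R2, 11: R2=37+11=48
after SUB R4, 1: R4=11-1=10
CMP R4, 5  (cmp 10,5)
JGT L0: taken
after ADD R2, R4: R2=48+10=58
after ADD R2, 11: R2=58+11=69
after SUB R4, 1: R4=10-1=9
CMP R4, 5  (cmp 9,5)
JGT L0: taken
after ADD R2, R4: R2=69+9=78
after ADD R2, 11: R2=78+11=89
after SUB R4, 1: R4=9-1=8
CMP R4, 5  (cmp 8,5)
JGT L0: taken
after ADD R2, R4: R2=89+8=97
after ADD R2, 11: R2=97+11=108
after SUB R4, 1: R4=8-1=7
CMP R4, 5  (cmp 7,5)
JGT L0: taken
after ADD R2, R4: R2=108+7=115
after ADD R2, 11: R2=115+11=126
after SUB R4, 1: R4=7-1=6
CMP R4, 5  (cmp 6,5)
JGT L0: taken
after ADD R2, R4: R2=126+6=132
after ADD R2, 11: R2=132+11=143
after SUB R4, 1: R4=6-1=5
CMP R4, 5  (cmp 5,5)
JGT L0: not taken
halt.
Total executed instructions: 39.

39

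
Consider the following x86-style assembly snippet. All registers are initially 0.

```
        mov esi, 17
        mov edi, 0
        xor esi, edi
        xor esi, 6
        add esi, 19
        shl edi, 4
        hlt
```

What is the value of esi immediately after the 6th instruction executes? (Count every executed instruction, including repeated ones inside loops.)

esi=17
edi=0
esi=17^0=17
esi=17^6=23
esi=23+19=42
edi=0<<4=0
After step 6: esi = 42.

42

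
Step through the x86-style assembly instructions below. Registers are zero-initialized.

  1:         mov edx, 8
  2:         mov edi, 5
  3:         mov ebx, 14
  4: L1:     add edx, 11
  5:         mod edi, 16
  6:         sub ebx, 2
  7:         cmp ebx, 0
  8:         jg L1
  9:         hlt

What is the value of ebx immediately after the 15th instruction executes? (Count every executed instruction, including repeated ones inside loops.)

10

mov edx, 8 → edx=8
mov edi, 5 → edi=5
mov ebx, 14 → ebx=14
add edx, 11 → edx=8+11=19
mod edi, 16 → edi=5%16=5
sub ebx, 2 → ebx=14-2=12
cmp ebx, 0  (cmp 12,0)
jg L1: taken
add edx, 11 → edx=19+11=30
mod edi, 16 → edi=5%16=5
sub ebx, 2 → ebx=12-2=10
cmp ebx, 0  (cmp 10,0)
jg L1: taken
add edx, 11 → edx=30+11=41
mod edi, 16 → edi=5%16=5
After step 15: ebx = 10.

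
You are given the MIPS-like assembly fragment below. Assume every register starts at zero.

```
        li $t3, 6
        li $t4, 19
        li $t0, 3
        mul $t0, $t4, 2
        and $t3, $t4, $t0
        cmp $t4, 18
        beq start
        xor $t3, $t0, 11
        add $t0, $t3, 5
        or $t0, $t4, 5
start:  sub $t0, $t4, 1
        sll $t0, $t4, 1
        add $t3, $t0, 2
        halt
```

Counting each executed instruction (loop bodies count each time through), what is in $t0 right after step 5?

$t3=6
$t4=19
$t0=3
$t0=19*2=38
$t3=19&38=2
After step 5: $t0 = 38.

38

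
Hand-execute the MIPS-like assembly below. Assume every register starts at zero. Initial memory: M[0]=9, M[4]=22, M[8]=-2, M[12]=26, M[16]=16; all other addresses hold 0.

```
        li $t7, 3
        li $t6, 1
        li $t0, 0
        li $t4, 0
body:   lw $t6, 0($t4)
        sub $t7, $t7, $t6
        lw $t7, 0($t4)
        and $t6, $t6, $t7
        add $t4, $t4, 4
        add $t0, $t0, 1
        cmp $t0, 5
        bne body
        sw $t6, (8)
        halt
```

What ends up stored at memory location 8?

16

$t7=3
$t6=1
$t0=0
$t4=0
$t6=M[0]=9
$t7=3-9=-6
$t7=M[0]=9
$t6=9&9=9
$t4=0+4=4
$t0=0+1=1
cmp $t0, 5  (cmp 1,5)
bne body: taken
$t6=M[4]=22
$t7=9-22=-13
$t7=M[4]=22
$t6=22&22=22
$t4=4+4=8
$t0=1+1=2
cmp $t0, 5  (cmp 2,5)
bne body: taken
$t6=M[8]=-2
$t7=22-(-2)=24
$t7=M[8]=-2
$t6=(-2)&(-2)=-2
$t4=8+4=12
$t0=2+1=3
cmp $t0, 5  (cmp 3,5)
bne body: taken
$t6=M[12]=26
$t7=(-2)-26=-28
$t7=M[12]=26
$t6=26&26=26
$t4=12+4=16
$t0=3+1=4
cmp $t0, 5  (cmp 4,5)
bne body: taken
$t6=M[16]=16
$t7=26-16=10
$t7=M[16]=16
$t6=16&16=16
$t4=16+4=20
$t0=4+1=5
cmp $t0, 5  (cmp 5,5)
bne body: not taken
sw $t6, (8) → M[8]=16
halt.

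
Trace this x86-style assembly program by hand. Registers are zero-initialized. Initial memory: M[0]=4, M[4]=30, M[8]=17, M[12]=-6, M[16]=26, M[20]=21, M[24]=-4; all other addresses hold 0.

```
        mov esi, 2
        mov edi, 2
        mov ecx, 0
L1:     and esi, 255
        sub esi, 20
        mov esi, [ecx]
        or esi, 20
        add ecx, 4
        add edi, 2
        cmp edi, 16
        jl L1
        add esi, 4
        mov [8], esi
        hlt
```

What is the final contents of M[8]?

mov esi, 2 → esi=2
mov edi, 2 → edi=2
mov ecx, 0 → ecx=0
and esi, 255 → esi=2&255=2
sub esi, 20 → esi=2-20=-18
mov esi, [ecx] → esi=M[0]=4
or esi, 20 → esi=4|20=20
add ecx, 4 → ecx=0+4=4
add edi, 2 → edi=2+2=4
cmp edi, 16  (cmp 4,16)
jl L1: taken
and esi, 255 → esi=20&255=20
sub esi, 20 → esi=20-20=0
mov esi, [ecx] → esi=M[4]=30
or esi, 20 → esi=30|20=30
add ecx, 4 → ecx=4+4=8
add edi, 2 → edi=4+2=6
cmp edi, 16  (cmp 6,16)
jl L1: taken
and esi, 255 → esi=30&255=30
sub esi, 20 → esi=30-20=10
mov esi, [ecx] → esi=M[8]=17
or esi, 20 → esi=17|20=21
add ecx, 4 → ecx=8+4=12
add edi, 2 → edi=6+2=8
cmp edi, 16  (cmp 8,16)
jl L1: taken
and esi, 255 → esi=21&255=21
sub esi, 20 → esi=21-20=1
mov esi, [ecx] → esi=M[12]=-6
or esi, 20 → esi=(-6)|20=-2
add ecx, 4 → ecx=12+4=16
add edi, 2 → edi=8+2=10
cmp edi, 16  (cmp 10,16)
jl L1: taken
and esi, 255 → esi=(-2)&255=254
sub esi, 20 → esi=254-20=234
mov esi, [ecx] → esi=M[16]=26
or esi, 20 → esi=26|20=30
add ecx, 4 → ecx=16+4=20
add edi, 2 → edi=10+2=12
cmp edi, 16  (cmp 12,16)
jl L1: taken
and esi, 255 → esi=30&255=30
sub esi, 20 → esi=30-20=10
mov esi, [ecx] → esi=M[20]=21
or esi, 20 → esi=21|20=21
add ecx, 4 → ecx=20+4=24
add edi, 2 → edi=12+2=14
cmp edi, 16  (cmp 14,16)
jl L1: taken
and esi, 255 → esi=21&255=21
sub esi, 20 → esi=21-20=1
mov esi, [ecx] → esi=M[24]=-4
or esi, 20 → esi=(-4)|20=-4
add ecx, 4 → ecx=24+4=28
add edi, 2 → edi=14+2=16
cmp edi, 16  (cmp 16,16)
jl L1: not taken
add esi, 4 → esi=(-4)+4=0
mov [8], esi → M[8]=0
halt.

0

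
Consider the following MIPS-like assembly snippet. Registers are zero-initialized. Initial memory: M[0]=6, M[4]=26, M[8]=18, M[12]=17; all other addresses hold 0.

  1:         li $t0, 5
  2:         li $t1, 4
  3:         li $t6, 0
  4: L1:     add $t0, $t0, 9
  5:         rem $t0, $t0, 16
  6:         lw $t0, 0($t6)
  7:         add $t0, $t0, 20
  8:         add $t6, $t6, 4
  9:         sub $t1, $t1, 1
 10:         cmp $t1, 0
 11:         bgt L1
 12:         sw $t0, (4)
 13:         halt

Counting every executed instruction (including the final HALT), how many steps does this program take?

after li $t0, 5: $t0=5
after li $t1, 4: $t1=4
after li $t6, 0: $t6=0
after add $t0, $t0, 9: $t0=5+9=14
after rem $t0, $t0, 16: $t0=14%16=14
after lw $t0, 0($t6): $t0=M[0]=6
after add $t0, $t0, 20: $t0=6+20=26
after add $t6, $t6, 4: $t6=0+4=4
after sub $t1, $t1, 1: $t1=4-1=3
cmp $t1, 0  (cmp 3,0)
bgt L1: taken
after add $t0, $t0, 9: $t0=26+9=35
after rem $t0, $t0, 16: $t0=35%16=3
after lw $t0, 0($t6): $t0=M[4]=26
after add $t0, $t0, 20: $t0=26+20=46
after add $t6, $t6, 4: $t6=4+4=8
after sub $t1, $t1, 1: $t1=3-1=2
cmp $t1, 0  (cmp 2,0)
bgt L1: taken
after add $t0, $t0, 9: $t0=46+9=55
after rem $t0, $t0, 16: $t0=55%16=7
after lw $t0, 0($t6): $t0=M[8]=18
after add $t0, $t0, 20: $t0=18+20=38
after add $t6, $t6, 4: $t6=8+4=12
after sub $t1, $t1, 1: $t1=2-1=1
cmp $t1, 0  (cmp 1,0)
bgt L1: taken
after add $t0, $t0, 9: $t0=38+9=47
after rem $t0, $t0, 16: $t0=47%16=15
after lw $t0, 0($t6): $t0=M[12]=17
after add $t0, $t0, 20: $t0=17+20=37
after add $t6, $t6, 4: $t6=12+4=16
after sub $t1, $t1, 1: $t1=1-1=0
cmp $t1, 0  (cmp 0,0)
bgt L1: not taken
sw $t0, (4) → M[4]=37
halt.
Total executed instructions: 37.

37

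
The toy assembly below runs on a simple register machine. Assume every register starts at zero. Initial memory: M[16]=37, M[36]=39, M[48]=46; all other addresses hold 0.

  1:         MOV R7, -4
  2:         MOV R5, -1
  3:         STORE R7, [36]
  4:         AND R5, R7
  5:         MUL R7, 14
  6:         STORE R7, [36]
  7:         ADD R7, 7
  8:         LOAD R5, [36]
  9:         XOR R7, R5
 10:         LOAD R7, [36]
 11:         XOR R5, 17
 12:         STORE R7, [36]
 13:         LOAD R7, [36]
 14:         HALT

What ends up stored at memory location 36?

MOV R7, -4 → R7=-4
MOV R5, -1 → R5=-1
STORE R7, [36] → M[36]=-4
AND R5, R7 → R5=(-1)&(-4)=-4
MUL R7, 14 → R7=(-4)*14=-56
STORE R7, [36] → M[36]=-56
ADD R7, 7 → R7=(-56)+7=-49
LOAD R5, [36] → R5=M[36]=-56
XOR R7, R5 → R7=(-49)^(-56)=7
LOAD R7, [36] → R7=M[36]=-56
XOR R5, 17 → R5=(-56)^17=-39
STORE R7, [36] → M[36]=-56
LOAD R7, [36] → R7=M[36]=-56
halt.

-56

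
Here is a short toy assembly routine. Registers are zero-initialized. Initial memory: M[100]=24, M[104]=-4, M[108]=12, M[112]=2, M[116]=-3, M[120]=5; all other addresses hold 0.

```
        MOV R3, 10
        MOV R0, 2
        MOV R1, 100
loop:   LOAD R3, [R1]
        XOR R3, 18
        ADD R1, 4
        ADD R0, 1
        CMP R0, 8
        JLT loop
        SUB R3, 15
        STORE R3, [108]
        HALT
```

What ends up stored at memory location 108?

8

after MOV R3, 10: R3=10
after MOV R0, 2: R0=2
after MOV R1, 100: R1=100
after LOAD R3, [R1]: R3=M[100]=24
after XOR R3, 18: R3=24^18=10
after ADD R1, 4: R1=100+4=104
after ADD R0, 1: R0=2+1=3
CMP R0, 8  (cmp 3,8)
JLT loop: taken
after LOAD R3, [R1]: R3=M[104]=-4
after XOR R3, 18: R3=(-4)^18=-18
after ADD R1, 4: R1=104+4=108
after ADD R0, 1: R0=3+1=4
CMP R0, 8  (cmp 4,8)
JLT loop: taken
after LOAD R3, [R1]: R3=M[108]=12
after XOR R3, 18: R3=12^18=30
after ADD R1, 4: R1=108+4=112
after ADD R0, 1: R0=4+1=5
CMP R0, 8  (cmp 5,8)
JLT loop: taken
after LOAD R3, [R1]: R3=M[112]=2
after XOR R3, 18: R3=2^18=16
after ADD R1, 4: R1=112+4=116
after ADD R0, 1: R0=5+1=6
CMP R0, 8  (cmp 6,8)
JLT loop: taken
after LOAD R3, [R1]: R3=M[116]=-3
after XOR R3, 18: R3=(-3)^18=-17
after ADD R1, 4: R1=116+4=120
after ADD R0, 1: R0=6+1=7
CMP R0, 8  (cmp 7,8)
JLT loop: taken
after LOAD R3, [R1]: R3=M[120]=5
after XOR R3, 18: R3=5^18=23
after ADD R1, 4: R1=120+4=124
after ADD R0, 1: R0=7+1=8
CMP R0, 8  (cmp 8,8)
JLT loop: not taken
after SUB R3, 15: R3=23-15=8
STORE R3, [108] → M[108]=8
halt.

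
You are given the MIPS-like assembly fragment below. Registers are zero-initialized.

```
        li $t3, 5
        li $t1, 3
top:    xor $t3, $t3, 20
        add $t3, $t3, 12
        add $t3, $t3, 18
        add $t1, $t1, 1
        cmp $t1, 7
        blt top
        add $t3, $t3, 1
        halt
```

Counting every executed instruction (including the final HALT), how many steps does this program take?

28

li $t3, 5 → $t3=5
li $t1, 3 → $t1=3
xor $t3, $t3, 20 → $t3=5^20=17
add $t3, $t3, 12 → $t3=17+12=29
add $t3, $t3, 18 → $t3=29+18=47
add $t1, $t1, 1 → $t1=3+1=4
cmp $t1, 7  (cmp 4,7)
blt top: taken
xor $t3, $t3, 20 → $t3=47^20=59
add $t3, $t3, 12 → $t3=59+12=71
add $t3, $t3, 18 → $t3=71+18=89
add $t1, $t1, 1 → $t1=4+1=5
cmp $t1, 7  (cmp 5,7)
blt top: taken
xor $t3, $t3, 20 → $t3=89^20=77
add $t3, $t3, 12 → $t3=77+12=89
add $t3, $t3, 18 → $t3=89+18=107
add $t1, $t1, 1 → $t1=5+1=6
cmp $t1, 7  (cmp 6,7)
blt top: taken
xor $t3, $t3, 20 → $t3=107^20=127
add $t3, $t3, 12 → $t3=127+12=139
add $t3, $t3, 18 → $t3=139+18=157
add $t1, $t1, 1 → $t1=6+1=7
cmp $t1, 7  (cmp 7,7)
blt top: not taken
add $t3, $t3, 1 → $t3=157+1=158
halt.
Total executed instructions: 28.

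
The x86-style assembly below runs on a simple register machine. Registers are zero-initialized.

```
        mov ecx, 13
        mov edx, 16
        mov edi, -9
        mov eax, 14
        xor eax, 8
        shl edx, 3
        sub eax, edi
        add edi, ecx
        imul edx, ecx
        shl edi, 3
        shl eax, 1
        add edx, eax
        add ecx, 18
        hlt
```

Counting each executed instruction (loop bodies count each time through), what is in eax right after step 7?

15

after mov ecx, 13: ecx=13
after mov edx, 16: edx=16
after mov edi, -9: edi=-9
after mov eax, 14: eax=14
after xor eax, 8: eax=14^8=6
after shl edx, 3: edx=16<<3=128
after sub eax, edi: eax=6-(-9)=15
After step 7: eax = 15.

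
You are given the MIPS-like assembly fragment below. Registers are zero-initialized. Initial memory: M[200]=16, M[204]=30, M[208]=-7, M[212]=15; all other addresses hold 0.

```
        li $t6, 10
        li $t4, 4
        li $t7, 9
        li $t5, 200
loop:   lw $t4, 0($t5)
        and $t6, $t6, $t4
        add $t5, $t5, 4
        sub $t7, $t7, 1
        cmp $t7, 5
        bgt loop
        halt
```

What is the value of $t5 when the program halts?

216

$t6=10
$t4=4
$t7=9
$t5=200
$t4=M[200]=16
$t6=10&16=0
$t5=200+4=204
$t7=9-1=8
cmp $t7, 5  (cmp 8,5)
bgt loop: taken
$t4=M[204]=30
$t6=0&30=0
$t5=204+4=208
$t7=8-1=7
cmp $t7, 5  (cmp 7,5)
bgt loop: taken
$t4=M[208]=-7
$t6=0&(-7)=0
$t5=208+4=212
$t7=7-1=6
cmp $t7, 5  (cmp 6,5)
bgt loop: taken
$t4=M[212]=15
$t6=0&15=0
$t5=212+4=216
$t7=6-1=5
cmp $t7, 5  (cmp 5,5)
bgt loop: not taken
halt.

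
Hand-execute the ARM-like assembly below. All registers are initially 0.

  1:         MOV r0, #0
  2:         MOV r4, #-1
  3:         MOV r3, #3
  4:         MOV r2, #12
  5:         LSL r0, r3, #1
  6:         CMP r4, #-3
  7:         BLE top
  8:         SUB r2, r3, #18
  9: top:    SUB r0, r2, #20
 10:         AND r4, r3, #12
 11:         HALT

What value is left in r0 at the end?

after MOV r0, #0: r0=0
after MOV r4, #-1: r4=-1
after MOV r3, #3: r3=3
after MOV r2, #12: r2=12
after LSL r0, r3, #1: r0=3<<1=6
CMP r4, #-3  (cmp -1,-3)
BLE top: not taken
after SUB r2, r3, #18: r2=3-18=-15
after SUB r0, r2, #20: r0=(-15)-20=-35
after AND r4, r3, #12: r4=3&12=0
halt.

-35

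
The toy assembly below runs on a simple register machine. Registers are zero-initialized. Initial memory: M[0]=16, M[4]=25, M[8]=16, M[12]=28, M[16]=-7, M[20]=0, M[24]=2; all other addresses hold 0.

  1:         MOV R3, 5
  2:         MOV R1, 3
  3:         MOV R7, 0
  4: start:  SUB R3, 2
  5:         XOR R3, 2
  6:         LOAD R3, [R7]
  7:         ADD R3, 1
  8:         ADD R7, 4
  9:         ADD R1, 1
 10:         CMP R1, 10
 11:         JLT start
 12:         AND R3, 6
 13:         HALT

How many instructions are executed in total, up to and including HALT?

61

MOV R3, 5 → R3=5
MOV R1, 3 → R1=3
MOV R7, 0 → R7=0
SUB R3, 2 → R3=5-2=3
XOR R3, 2 → R3=3^2=1
LOAD R3, [R7] → R3=M[0]=16
ADD R3, 1 → R3=16+1=17
ADD R7, 4 → R7=0+4=4
ADD R1, 1 → R1=3+1=4
CMP R1, 10  (cmp 4,10)
JLT start: taken
SUB R3, 2 → R3=17-2=15
XOR R3, 2 → R3=15^2=13
LOAD R3, [R7] → R3=M[4]=25
ADD R3, 1 → R3=25+1=26
ADD R7, 4 → R7=4+4=8
ADD R1, 1 → R1=4+1=5
CMP R1, 10  (cmp 5,10)
JLT start: taken
SUB R3, 2 → R3=26-2=24
XOR R3, 2 → R3=24^2=26
LOAD R3, [R7] → R3=M[8]=16
ADD R3, 1 → R3=16+1=17
ADD R7, 4 → R7=8+4=12
ADD R1, 1 → R1=5+1=6
CMP R1, 10  (cmp 6,10)
JLT start: taken
SUB R3, 2 → R3=17-2=15
XOR R3, 2 → R3=15^2=13
LOAD R3, [R7] → R3=M[12]=28
ADD R3, 1 → R3=28+1=29
ADD R7, 4 → R7=12+4=16
ADD R1, 1 → R1=6+1=7
CMP R1, 10  (cmp 7,10)
JLT start: taken
SUB R3, 2 → R3=29-2=27
XOR R3, 2 → R3=27^2=25
LOAD R3, [R7] → R3=M[16]=-7
ADD R3, 1 → R3=(-7)+1=-6
ADD R7, 4 → R7=16+4=20
ADD R1, 1 → R1=7+1=8
CMP R1, 10  (cmp 8,10)
JLT start: taken
SUB R3, 2 → R3=(-6)-2=-8
XOR R3, 2 → R3=(-8)^2=-6
LOAD R3, [R7] → R3=M[20]=0
ADD R3, 1 → R3=0+1=1
ADD R7, 4 → R7=20+4=24
ADD R1, 1 → R1=8+1=9
CMP R1, 10  (cmp 9,10)
JLT start: taken
SUB R3, 2 → R3=1-2=-1
XOR R3, 2 → R3=(-1)^2=-3
LOAD R3, [R7] → R3=M[24]=2
ADD R3, 1 → R3=2+1=3
ADD R7, 4 → R7=24+4=28
ADD R1, 1 → R1=9+1=10
CMP R1, 10  (cmp 10,10)
JLT start: not taken
AND R3, 6 → R3=3&6=2
halt.
Total executed instructions: 61.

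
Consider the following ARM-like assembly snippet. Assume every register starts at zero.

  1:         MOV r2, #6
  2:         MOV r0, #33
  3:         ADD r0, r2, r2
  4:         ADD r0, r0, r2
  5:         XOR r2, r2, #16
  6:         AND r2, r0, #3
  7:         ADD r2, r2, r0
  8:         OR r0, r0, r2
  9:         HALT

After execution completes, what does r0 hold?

22

MOV r2, #6 → r2=6
MOV r0, #33 → r0=33
ADD r0, r2, r2 → r0=6+6=12
ADD r0, r0, r2 → r0=12+6=18
XOR r2, r2, #16 → r2=6^16=22
AND r2, r0, #3 → r2=18&3=2
ADD r2, r2, r0 → r2=2+18=20
OR r0, r0, r2 → r0=18|20=22
halt.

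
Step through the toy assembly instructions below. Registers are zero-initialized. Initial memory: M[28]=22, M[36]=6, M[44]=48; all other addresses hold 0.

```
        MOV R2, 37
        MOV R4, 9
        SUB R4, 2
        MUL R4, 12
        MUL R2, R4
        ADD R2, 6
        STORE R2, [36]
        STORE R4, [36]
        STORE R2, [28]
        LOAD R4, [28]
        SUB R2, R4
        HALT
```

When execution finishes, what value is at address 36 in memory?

84

MOV R2, 37 → R2=37
MOV R4, 9 → R4=9
SUB R4, 2 → R4=9-2=7
MUL R4, 12 → R4=7*12=84
MUL R2, R4 → R2=37*84=3108
ADD R2, 6 → R2=3108+6=3114
STORE R2, [36] → M[36]=3114
STORE R4, [36] → M[36]=84
STORE R2, [28] → M[28]=3114
LOAD R4, [28] → R4=M[28]=3114
SUB R2, R4 → R2=3114-3114=0
halt.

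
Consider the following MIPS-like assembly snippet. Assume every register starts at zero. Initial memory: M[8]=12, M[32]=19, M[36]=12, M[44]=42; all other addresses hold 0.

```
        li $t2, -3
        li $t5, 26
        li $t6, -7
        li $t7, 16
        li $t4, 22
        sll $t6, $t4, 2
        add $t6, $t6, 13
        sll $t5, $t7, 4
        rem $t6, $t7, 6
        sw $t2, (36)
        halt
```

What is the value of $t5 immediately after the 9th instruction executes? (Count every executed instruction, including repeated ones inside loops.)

$t2=-3
$t5=26
$t6=-7
$t7=16
$t4=22
$t6=22<<2=88
$t6=88+13=101
$t5=16<<4=256
$t6=16%6=4
After step 9: $t5 = 256.

256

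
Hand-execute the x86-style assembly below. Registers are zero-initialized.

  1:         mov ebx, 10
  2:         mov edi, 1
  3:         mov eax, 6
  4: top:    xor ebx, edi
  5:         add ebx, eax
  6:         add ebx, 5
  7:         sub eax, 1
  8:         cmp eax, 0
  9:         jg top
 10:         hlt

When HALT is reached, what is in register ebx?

after mov ebx, 10: ebx=10
after mov edi, 1: edi=1
after mov eax, 6: eax=6
after xor ebx, edi: ebx=10^1=11
after add ebx, eax: ebx=11+6=17
after add ebx, 5: ebx=17+5=22
after sub eax, 1: eax=6-1=5
cmp eax, 0  (cmp 5,0)
jg top: taken
after xor ebx, edi: ebx=22^1=23
after add ebx, eax: ebx=23+5=28
after add ebx, 5: ebx=28+5=33
after sub eax, 1: eax=5-1=4
cmp eax, 0  (cmp 4,0)
jg top: taken
after xor ebx, edi: ebx=33^1=32
after add ebx, eax: ebx=32+4=36
after add ebx, 5: ebx=36+5=41
after sub eax, 1: eax=4-1=3
cmp eax, 0  (cmp 3,0)
jg top: taken
after xor ebx, edi: ebx=41^1=40
after add ebx, eax: ebx=40+3=43
after add ebx, 5: ebx=43+5=48
after sub eax, 1: eax=3-1=2
cmp eax, 0  (cmp 2,0)
jg top: taken
after xor ebx, edi: ebx=48^1=49
after add ebx, eax: ebx=49+2=51
after add ebx, 5: ebx=51+5=56
after sub eax, 1: eax=2-1=1
cmp eax, 0  (cmp 1,0)
jg top: taken
after xor ebx, edi: ebx=56^1=57
after add ebx, eax: ebx=57+1=58
after add ebx, 5: ebx=58+5=63
after sub eax, 1: eax=1-1=0
cmp eax, 0  (cmp 0,0)
jg top: not taken
halt.

63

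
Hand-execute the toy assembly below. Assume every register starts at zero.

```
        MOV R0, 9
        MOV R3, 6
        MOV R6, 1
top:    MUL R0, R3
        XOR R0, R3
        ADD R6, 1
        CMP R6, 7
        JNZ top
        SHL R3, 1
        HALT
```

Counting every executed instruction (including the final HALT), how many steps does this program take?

35

MOV R0, 9 → R0=9
MOV R3, 6 → R3=6
MOV R6, 1 → R6=1
MUL R0, R3 → R0=9*6=54
XOR R0, R3 → R0=54^6=48
ADD R6, 1 → R6=1+1=2
CMP R6, 7  (cmp 2,7)
JNZ top: taken
MUL R0, R3 → R0=48*6=288
XOR R0, R3 → R0=288^6=294
ADD R6, 1 → R6=2+1=3
CMP R6, 7  (cmp 3,7)
JNZ top: taken
MUL R0, R3 → R0=294*6=1764
XOR R0, R3 → R0=1764^6=1762
ADD R6, 1 → R6=3+1=4
CMP R6, 7  (cmp 4,7)
JNZ top: taken
MUL R0, R3 → R0=1762*6=10572
XOR R0, R3 → R0=10572^6=10570
ADD R6, 1 → R6=4+1=5
CMP R6, 7  (cmp 5,7)
JNZ top: taken
MUL R0, R3 → R0=10570*6=63420
XOR R0, R3 → R0=63420^6=63418
ADD R6, 1 → R6=5+1=6
CMP R6, 7  (cmp 6,7)
JNZ top: taken
MUL R0, R3 → R0=63418*6=380508
XOR R0, R3 → R0=380508^6=380506
ADD R6, 1 → R6=6+1=7
CMP R6, 7  (cmp 7,7)
JNZ top: not taken
SHL R3, 1 → R3=6<<1=12
halt.
Total executed instructions: 35.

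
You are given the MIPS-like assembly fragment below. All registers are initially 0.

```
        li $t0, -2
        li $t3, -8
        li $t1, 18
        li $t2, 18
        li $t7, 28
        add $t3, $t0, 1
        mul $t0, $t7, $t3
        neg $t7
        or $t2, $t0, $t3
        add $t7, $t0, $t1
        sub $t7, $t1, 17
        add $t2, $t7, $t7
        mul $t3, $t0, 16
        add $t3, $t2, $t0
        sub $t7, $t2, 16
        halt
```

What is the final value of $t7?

-14

after li $t0, -2: $t0=-2
after li $t3, -8: $t3=-8
after li $t1, 18: $t1=18
after li $t2, 18: $t2=18
after li $t7, 28: $t7=28
after add $t3, $t0, 1: $t3=(-2)+1=-1
after mul $t0, $t7, $t3: $t0=28*(-1)=-28
after neg $t7: $t7=-(28)=-28
after or $t2, $t0, $t3: $t2=(-28)|(-1)=-1
after add $t7, $t0, $t1: $t7=(-28)+18=-10
after sub $t7, $t1, 17: $t7=18-17=1
after add $t2, $t7, $t7: $t2=1+1=2
after mul $t3, $t0, 16: $t3=(-28)*16=-448
after add $t3, $t2, $t0: $t3=2+(-28)=-26
after sub $t7, $t2, 16: $t7=2-16=-14
halt.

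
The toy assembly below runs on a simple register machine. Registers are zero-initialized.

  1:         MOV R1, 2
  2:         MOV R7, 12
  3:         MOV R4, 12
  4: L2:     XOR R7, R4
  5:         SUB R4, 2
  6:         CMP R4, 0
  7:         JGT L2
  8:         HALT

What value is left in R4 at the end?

0

R1=2
R7=12
R4=12
R7=12^12=0
R4=12-2=10
CMP R4, 0  (cmp 10,0)
JGT L2: taken
R7=0^10=10
R4=10-2=8
CMP R4, 0  (cmp 8,0)
JGT L2: taken
R7=10^8=2
R4=8-2=6
CMP R4, 0  (cmp 6,0)
JGT L2: taken
R7=2^6=4
R4=6-2=4
CMP R4, 0  (cmp 4,0)
JGT L2: taken
R7=4^4=0
R4=4-2=2
CMP R4, 0  (cmp 2,0)
JGT L2: taken
R7=0^2=2
R4=2-2=0
CMP R4, 0  (cmp 0,0)
JGT L2: not taken
halt.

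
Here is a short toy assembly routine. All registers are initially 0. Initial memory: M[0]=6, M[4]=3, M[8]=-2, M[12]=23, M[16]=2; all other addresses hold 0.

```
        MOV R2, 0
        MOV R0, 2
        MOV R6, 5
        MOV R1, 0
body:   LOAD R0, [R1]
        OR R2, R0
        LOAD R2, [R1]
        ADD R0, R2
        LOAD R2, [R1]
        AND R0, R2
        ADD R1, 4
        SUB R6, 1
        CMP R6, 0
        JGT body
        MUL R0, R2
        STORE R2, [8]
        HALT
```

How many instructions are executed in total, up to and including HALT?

57

after MOV R2, 0: R2=0
after MOV R0, 2: R0=2
after MOV R6, 5: R6=5
after MOV R1, 0: R1=0
after LOAD R0, [R1]: R0=M[0]=6
after OR R2, R0: R2=0|6=6
after LOAD R2, [R1]: R2=M[0]=6
after ADD R0, R2: R0=6+6=12
after LOAD R2, [R1]: R2=M[0]=6
after AND R0, R2: R0=12&6=4
after ADD R1, 4: R1=0+4=4
after SUB R6, 1: R6=5-1=4
CMP R6, 0  (cmp 4,0)
JGT body: taken
after LOAD R0, [R1]: R0=M[4]=3
after OR R2, R0: R2=6|3=7
after LOAD R2, [R1]: R2=M[4]=3
after ADD R0, R2: R0=3+3=6
after LOAD R2, [R1]: R2=M[4]=3
after AND R0, R2: R0=6&3=2
after ADD R1, 4: R1=4+4=8
after SUB R6, 1: R6=4-1=3
CMP R6, 0  (cmp 3,0)
JGT body: taken
after LOAD R0, [R1]: R0=M[8]=-2
after OR R2, R0: R2=3|(-2)=-1
after LOAD R2, [R1]: R2=M[8]=-2
after ADD R0, R2: R0=(-2)+(-2)=-4
after LOAD R2, [R1]: R2=M[8]=-2
after AND R0, R2: R0=(-4)&(-2)=-4
after ADD R1, 4: R1=8+4=12
after SUB R6, 1: R6=3-1=2
CMP R6, 0  (cmp 2,0)
JGT body: taken
after LOAD R0, [R1]: R0=M[12]=23
after OR R2, R0: R2=(-2)|23=-1
after LOAD R2, [R1]: R2=M[12]=23
after ADD R0, R2: R0=23+23=46
after LOAD R2, [R1]: R2=M[12]=23
after AND R0, R2: R0=46&23=6
after ADD R1, 4: R1=12+4=16
after SUB R6, 1: R6=2-1=1
CMP R6, 0  (cmp 1,0)
JGT body: taken
after LOAD R0, [R1]: R0=M[16]=2
after OR R2, R0: R2=23|2=23
after LOAD R2, [R1]: R2=M[16]=2
after ADD R0, R2: R0=2+2=4
after LOAD R2, [R1]: R2=M[16]=2
after AND R0, R2: R0=4&2=0
after ADD R1, 4: R1=16+4=20
after SUB R6, 1: R6=1-1=0
CMP R6, 0  (cmp 0,0)
JGT body: not taken
after MUL R0, R2: R0=0*2=0
STORE R2, [8] → M[8]=2
halt.
Total executed instructions: 57.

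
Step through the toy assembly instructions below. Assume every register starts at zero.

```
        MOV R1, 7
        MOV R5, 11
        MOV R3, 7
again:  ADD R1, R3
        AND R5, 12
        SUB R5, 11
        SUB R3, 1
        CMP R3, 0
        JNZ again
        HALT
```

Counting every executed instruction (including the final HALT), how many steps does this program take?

46

R1=7
R5=11
R3=7
R1=7+7=14
R5=11&12=8
R5=8-11=-3
R3=7-1=6
CMP R3, 0  (cmp 6,0)
JNZ again: taken
R1=14+6=20
R5=(-3)&12=12
R5=12-11=1
R3=6-1=5
CMP R3, 0  (cmp 5,0)
JNZ again: taken
R1=20+5=25
R5=1&12=0
R5=0-11=-11
R3=5-1=4
CMP R3, 0  (cmp 4,0)
JNZ again: taken
R1=25+4=29
R5=(-11)&12=4
R5=4-11=-7
R3=4-1=3
CMP R3, 0  (cmp 3,0)
JNZ again: taken
R1=29+3=32
R5=(-7)&12=8
R5=8-11=-3
R3=3-1=2
CMP R3, 0  (cmp 2,0)
JNZ again: taken
R1=32+2=34
R5=(-3)&12=12
R5=12-11=1
R3=2-1=1
CMP R3, 0  (cmp 1,0)
JNZ again: taken
R1=34+1=35
R5=1&12=0
R5=0-11=-11
R3=1-1=0
CMP R3, 0  (cmp 0,0)
JNZ again: not taken
halt.
Total executed instructions: 46.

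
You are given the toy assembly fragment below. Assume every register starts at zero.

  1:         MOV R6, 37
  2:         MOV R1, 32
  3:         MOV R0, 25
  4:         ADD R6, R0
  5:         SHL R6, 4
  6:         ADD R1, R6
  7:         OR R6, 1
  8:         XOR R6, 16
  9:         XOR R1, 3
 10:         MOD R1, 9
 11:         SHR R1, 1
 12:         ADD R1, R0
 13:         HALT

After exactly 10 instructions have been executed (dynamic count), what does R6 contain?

1009

R6=37
R1=32
R0=25
R6=37+25=62
R6=62<<4=992
R1=32+992=1024
R6=992|1=993
R6=993^16=1009
R1=1024^3=1027
R1=1027%9=1
After step 10: R6 = 1009.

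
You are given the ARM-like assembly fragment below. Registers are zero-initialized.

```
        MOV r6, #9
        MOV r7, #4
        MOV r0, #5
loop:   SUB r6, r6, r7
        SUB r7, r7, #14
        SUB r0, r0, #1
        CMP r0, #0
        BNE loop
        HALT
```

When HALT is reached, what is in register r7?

-66

r6=9
r7=4
r0=5
r6=9-4=5
r7=4-14=-10
r0=5-1=4
CMP r0, #0  (cmp 4,0)
BNE loop: taken
r6=5-(-10)=15
r7=(-10)-14=-24
r0=4-1=3
CMP r0, #0  (cmp 3,0)
BNE loop: taken
r6=15-(-24)=39
r7=(-24)-14=-38
r0=3-1=2
CMP r0, #0  (cmp 2,0)
BNE loop: taken
r6=39-(-38)=77
r7=(-38)-14=-52
r0=2-1=1
CMP r0, #0  (cmp 1,0)
BNE loop: taken
r6=77-(-52)=129
r7=(-52)-14=-66
r0=1-1=0
CMP r0, #0  (cmp 0,0)
BNE loop: not taken
halt.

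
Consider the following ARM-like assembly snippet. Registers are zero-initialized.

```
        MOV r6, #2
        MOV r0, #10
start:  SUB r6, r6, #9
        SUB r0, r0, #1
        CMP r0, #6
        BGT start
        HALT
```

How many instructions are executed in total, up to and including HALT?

after MOV r6, #2: r6=2
after MOV r0, #10: r0=10
after SUB r6, r6, #9: r6=2-9=-7
after SUB r0, r0, #1: r0=10-1=9
CMP r0, #6  (cmp 9,6)
BGT start: taken
after SUB r6, r6, #9: r6=(-7)-9=-16
after SUB r0, r0, #1: r0=9-1=8
CMP r0, #6  (cmp 8,6)
BGT start: taken
after SUB r6, r6, #9: r6=(-16)-9=-25
after SUB r0, r0, #1: r0=8-1=7
CMP r0, #6  (cmp 7,6)
BGT start: taken
after SUB r6, r6, #9: r6=(-25)-9=-34
after SUB r0, r0, #1: r0=7-1=6
CMP r0, #6  (cmp 6,6)
BGT start: not taken
halt.
Total executed instructions: 19.

19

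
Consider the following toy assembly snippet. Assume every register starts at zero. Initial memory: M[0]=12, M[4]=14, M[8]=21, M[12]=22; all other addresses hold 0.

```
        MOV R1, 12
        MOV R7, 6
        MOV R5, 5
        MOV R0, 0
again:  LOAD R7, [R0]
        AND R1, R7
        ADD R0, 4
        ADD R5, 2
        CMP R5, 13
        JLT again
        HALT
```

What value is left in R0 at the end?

16

after MOV R1, 12: R1=12
after MOV R7, 6: R7=6
after MOV R5, 5: R5=5
after MOV R0, 0: R0=0
after LOAD R7, [R0]: R7=M[0]=12
after AND R1, R7: R1=12&12=12
after ADD R0, 4: R0=0+4=4
after ADD R5, 2: R5=5+2=7
CMP R5, 13  (cmp 7,13)
JLT again: taken
after LOAD R7, [R0]: R7=M[4]=14
after AND R1, R7: R1=12&14=12
after ADD R0, 4: R0=4+4=8
after ADD R5, 2: R5=7+2=9
CMP R5, 13  (cmp 9,13)
JLT again: taken
after LOAD R7, [R0]: R7=M[8]=21
after AND R1, R7: R1=12&21=4
after ADD R0, 4: R0=8+4=12
after ADD R5, 2: R5=9+2=11
CMP R5, 13  (cmp 11,13)
JLT again: taken
after LOAD R7, [R0]: R7=M[12]=22
after AND R1, R7: R1=4&22=4
after ADD R0, 4: R0=12+4=16
after ADD R5, 2: R5=11+2=13
CMP R5, 13  (cmp 13,13)
JLT again: not taken
halt.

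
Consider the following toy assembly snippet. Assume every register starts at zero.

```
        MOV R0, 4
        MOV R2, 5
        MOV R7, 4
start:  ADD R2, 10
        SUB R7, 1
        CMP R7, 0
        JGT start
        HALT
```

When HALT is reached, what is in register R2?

45

MOV R0, 4 → R0=4
MOV R2, 5 → R2=5
MOV R7, 4 → R7=4
ADD R2, 10 → R2=5+10=15
SUB R7, 1 → R7=4-1=3
CMP R7, 0  (cmp 3,0)
JGT start: taken
ADD R2, 10 → R2=15+10=25
SUB R7, 1 → R7=3-1=2
CMP R7, 0  (cmp 2,0)
JGT start: taken
ADD R2, 10 → R2=25+10=35
SUB R7, 1 → R7=2-1=1
CMP R7, 0  (cmp 1,0)
JGT start: taken
ADD R2, 10 → R2=35+10=45
SUB R7, 1 → R7=1-1=0
CMP R7, 0  (cmp 0,0)
JGT start: not taken
halt.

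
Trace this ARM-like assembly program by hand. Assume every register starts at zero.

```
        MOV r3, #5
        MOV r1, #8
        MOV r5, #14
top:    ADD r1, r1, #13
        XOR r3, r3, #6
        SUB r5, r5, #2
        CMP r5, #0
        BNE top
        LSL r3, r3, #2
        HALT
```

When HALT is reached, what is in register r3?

MOV r3, #5 → r3=5
MOV r1, #8 → r1=8
MOV r5, #14 → r5=14
ADD r1, r1, #13 → r1=8+13=21
XOR r3, r3, #6 → r3=5^6=3
SUB r5, r5, #2 → r5=14-2=12
CMP r5, #0  (cmp 12,0)
BNE top: taken
ADD r1, r1, #13 → r1=21+13=34
XOR r3, r3, #6 → r3=3^6=5
SUB r5, r5, #2 → r5=12-2=10
CMP r5, #0  (cmp 10,0)
BNE top: taken
ADD r1, r1, #13 → r1=34+13=47
XOR r3, r3, #6 → r3=5^6=3
SUB r5, r5, #2 → r5=10-2=8
CMP r5, #0  (cmp 8,0)
BNE top: taken
ADD r1, r1, #13 → r1=47+13=60
XOR r3, r3, #6 → r3=3^6=5
SUB r5, r5, #2 → r5=8-2=6
CMP r5, #0  (cmp 6,0)
BNE top: taken
ADD r1, r1, #13 → r1=60+13=73
XOR r3, r3, #6 → r3=5^6=3
SUB r5, r5, #2 → r5=6-2=4
CMP r5, #0  (cmp 4,0)
BNE top: taken
ADD r1, r1, #13 → r1=73+13=86
XOR r3, r3, #6 → r3=3^6=5
SUB r5, r5, #2 → r5=4-2=2
CMP r5, #0  (cmp 2,0)
BNE top: taken
ADD r1, r1, #13 → r1=86+13=99
XOR r3, r3, #6 → r3=5^6=3
SUB r5, r5, #2 → r5=2-2=0
CMP r5, #0  (cmp 0,0)
BNE top: not taken
LSL r3, r3, #2 → r3=3<<2=12
halt.

12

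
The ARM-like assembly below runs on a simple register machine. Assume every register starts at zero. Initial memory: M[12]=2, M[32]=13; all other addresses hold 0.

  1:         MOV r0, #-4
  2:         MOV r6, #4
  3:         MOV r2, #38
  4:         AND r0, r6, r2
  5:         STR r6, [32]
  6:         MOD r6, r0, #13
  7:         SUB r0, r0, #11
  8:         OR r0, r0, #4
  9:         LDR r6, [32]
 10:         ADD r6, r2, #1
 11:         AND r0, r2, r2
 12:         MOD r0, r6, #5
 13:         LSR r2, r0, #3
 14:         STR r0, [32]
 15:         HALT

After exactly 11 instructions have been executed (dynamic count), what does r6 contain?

39

MOV r0, #-4 → r0=-4
MOV r6, #4 → r6=4
MOV r2, #38 → r2=38
AND r0, r6, r2 → r0=4&38=4
STR r6, [32] → M[32]=4
MOD r6, r0, #13 → r6=4%13=4
SUB r0, r0, #11 → r0=4-11=-7
OR r0, r0, #4 → r0=(-7)|4=-3
LDR r6, [32] → r6=M[32]=4
ADD r6, r2, #1 → r6=38+1=39
AND r0, r2, r2 → r0=38&38=38
After step 11: r6 = 39.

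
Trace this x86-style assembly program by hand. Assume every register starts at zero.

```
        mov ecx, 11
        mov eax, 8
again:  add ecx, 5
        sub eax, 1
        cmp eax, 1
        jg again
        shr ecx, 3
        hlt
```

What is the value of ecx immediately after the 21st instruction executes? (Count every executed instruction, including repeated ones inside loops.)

after mov ecx, 11: ecx=11
after mov eax, 8: eax=8
after add ecx, 5: ecx=11+5=16
after sub eax, 1: eax=8-1=7
cmp eax, 1  (cmp 7,1)
jg again: taken
after add ecx, 5: ecx=16+5=21
after sub eax, 1: eax=7-1=6
cmp eax, 1  (cmp 6,1)
jg again: taken
after add ecx, 5: ecx=21+5=26
after sub eax, 1: eax=6-1=5
cmp eax, 1  (cmp 5,1)
jg again: taken
after add ecx, 5: ecx=26+5=31
after sub eax, 1: eax=5-1=4
cmp eax, 1  (cmp 4,1)
jg again: taken
after add ecx, 5: ecx=31+5=36
after sub eax, 1: eax=4-1=3
cmp eax, 1  (cmp 3,1)
After step 21: ecx = 36.

36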